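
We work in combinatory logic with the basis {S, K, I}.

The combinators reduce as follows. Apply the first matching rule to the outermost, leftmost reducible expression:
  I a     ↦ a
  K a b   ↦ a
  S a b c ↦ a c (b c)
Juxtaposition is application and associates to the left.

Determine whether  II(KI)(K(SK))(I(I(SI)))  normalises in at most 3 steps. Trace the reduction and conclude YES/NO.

Answer: NO — after 3 steps the term is I(I(I(SI))), not yet normal

Derivation:
  start: II(KI)(K(SK))(I(I(SI)))
  step 1: I(KI)(K(SK))(I(I(SI)))
  step 2: KI(K(SK))(I(I(SI)))
  step 3: I(I(I(SI)))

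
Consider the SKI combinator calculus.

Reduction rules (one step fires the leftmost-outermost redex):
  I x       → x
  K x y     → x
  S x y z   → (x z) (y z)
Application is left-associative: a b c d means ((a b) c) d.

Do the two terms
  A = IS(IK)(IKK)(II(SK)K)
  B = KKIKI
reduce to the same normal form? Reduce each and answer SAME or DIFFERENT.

Answer: DIFFERENT — A ⇓ SKK, B ⇓ K

Reduction:
Term A:
  start: IS(IK)(IKK)(II(SK)K)
  step 1: S(IK)(IKK)(II(SK)K)
  step 2: IK(II(SK)K)(IKK(II(SK)K))
  step 3: K(II(SK)K)(IKK(II(SK)K))
  step 4: II(SK)K
  step 5: I(SK)K
  step 6: SKK

Term B:
  start: KKIKI
  step 1: KKI
  step 2: K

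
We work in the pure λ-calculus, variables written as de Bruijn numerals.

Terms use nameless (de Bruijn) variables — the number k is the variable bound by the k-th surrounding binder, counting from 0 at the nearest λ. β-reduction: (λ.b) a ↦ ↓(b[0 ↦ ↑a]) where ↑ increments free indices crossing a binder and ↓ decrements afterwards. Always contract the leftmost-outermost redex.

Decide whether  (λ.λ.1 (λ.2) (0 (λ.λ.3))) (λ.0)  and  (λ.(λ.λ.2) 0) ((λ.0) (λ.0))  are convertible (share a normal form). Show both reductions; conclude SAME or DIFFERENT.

Answer: SAME — A ⇓ λ.λ.0, B ⇓ λ.λ.0

Derivation:
Term A:
  start: (λ.λ.1 (λ.2) (0 (λ.λ.3))) (λ.0)
  [1] λ.(λ.0) (λ.λ.0) (0 (λ.λ.λ.0))
  [2] λ.(λ.λ.0) (0 (λ.λ.λ.0))
  [3] λ.λ.0

Term B:
  start: (λ.(λ.λ.2) 0) ((λ.0) (λ.0))
  [1] (λ.λ.(λ.0) (λ.0)) ((λ.0) (λ.0))
  [2] λ.(λ.0) (λ.0)
  [3] λ.λ.0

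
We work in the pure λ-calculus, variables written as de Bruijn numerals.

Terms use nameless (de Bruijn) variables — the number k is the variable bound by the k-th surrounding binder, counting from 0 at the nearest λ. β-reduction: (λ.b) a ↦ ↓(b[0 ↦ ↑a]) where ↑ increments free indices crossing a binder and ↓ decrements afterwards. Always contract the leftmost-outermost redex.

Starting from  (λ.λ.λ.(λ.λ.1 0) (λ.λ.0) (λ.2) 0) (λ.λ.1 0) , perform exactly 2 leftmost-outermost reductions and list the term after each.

Answer: after 2 steps: λ.λ.(λ.(λ.λ.0) 0) (λ.2) 0

Reduction:
  start: (λ.λ.λ.(λ.λ.1 0) (λ.λ.0) (λ.2) 0) (λ.λ.1 0)
  step 1: λ.λ.(λ.λ.1 0) (λ.λ.0) (λ.2) 0
  step 2: λ.λ.(λ.(λ.λ.0) 0) (λ.2) 0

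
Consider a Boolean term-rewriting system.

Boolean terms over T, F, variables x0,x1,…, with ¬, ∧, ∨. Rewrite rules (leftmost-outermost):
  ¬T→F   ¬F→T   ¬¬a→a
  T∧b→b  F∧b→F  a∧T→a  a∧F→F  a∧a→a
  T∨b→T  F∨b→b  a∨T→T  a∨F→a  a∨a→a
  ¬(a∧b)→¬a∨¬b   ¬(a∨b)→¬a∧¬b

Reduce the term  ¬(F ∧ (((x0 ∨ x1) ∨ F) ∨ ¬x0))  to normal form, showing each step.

Answer: normal form = T  (in 3 steps)

Derivation:
  start: ¬(F ∧ (((x0 ∨ x1) ∨ F) ∨ ¬x0))
  step 1: ¬F ∨ ¬(((x0 ∨ x1) ∨ F) ∨ ¬x0)
  step 2: T ∨ ¬(((x0 ∨ x1) ∨ F) ∨ ¬x0)
  step 3: T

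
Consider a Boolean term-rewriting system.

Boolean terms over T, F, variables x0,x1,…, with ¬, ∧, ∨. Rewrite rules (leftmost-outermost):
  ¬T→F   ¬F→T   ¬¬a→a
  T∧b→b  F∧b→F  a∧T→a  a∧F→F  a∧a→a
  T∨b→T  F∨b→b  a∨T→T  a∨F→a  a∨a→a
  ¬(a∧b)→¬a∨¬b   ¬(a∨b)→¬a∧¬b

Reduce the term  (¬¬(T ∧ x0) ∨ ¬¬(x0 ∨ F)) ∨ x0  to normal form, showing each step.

Answer: normal form = x0  (in 6 steps)

Working:
  start: (¬¬(T ∧ x0) ∨ ¬¬(x0 ∨ F)) ∨ x0
  →1  ((T ∧ x0) ∨ ¬¬(x0 ∨ F)) ∨ x0
  →2  (x0 ∨ ¬¬(x0 ∨ F)) ∨ x0
  →3  (x0 ∨ (x0 ∨ F)) ∨ x0
  →4  (x0 ∨ x0) ∨ x0
  →5  x0 ∨ x0
  →6  x0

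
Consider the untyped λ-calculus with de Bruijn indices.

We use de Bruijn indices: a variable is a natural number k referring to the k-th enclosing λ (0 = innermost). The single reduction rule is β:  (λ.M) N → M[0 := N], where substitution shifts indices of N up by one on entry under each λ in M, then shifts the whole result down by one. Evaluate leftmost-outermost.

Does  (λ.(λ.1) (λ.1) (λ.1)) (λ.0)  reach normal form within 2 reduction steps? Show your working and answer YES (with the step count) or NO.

Answer: NO — after 2 steps the term is (λ.0) (λ.λ.0), not yet normal

Derivation:
  start: (λ.(λ.1) (λ.1) (λ.1)) (λ.0)
  →1  (λ.λ.0) (λ.λ.0) (λ.λ.0)
  →2  (λ.0) (λ.λ.0)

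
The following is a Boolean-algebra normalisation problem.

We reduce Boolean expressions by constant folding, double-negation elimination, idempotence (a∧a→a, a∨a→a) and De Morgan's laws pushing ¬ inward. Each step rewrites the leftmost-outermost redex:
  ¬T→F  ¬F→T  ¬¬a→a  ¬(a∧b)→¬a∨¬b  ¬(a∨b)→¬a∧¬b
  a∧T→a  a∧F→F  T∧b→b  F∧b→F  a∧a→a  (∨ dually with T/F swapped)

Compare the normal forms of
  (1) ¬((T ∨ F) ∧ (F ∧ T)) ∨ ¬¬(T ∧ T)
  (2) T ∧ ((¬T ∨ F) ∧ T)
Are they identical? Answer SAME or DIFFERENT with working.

Term A:
  start: ¬((T ∨ F) ∧ (F ∧ T)) ∨ ¬¬(T ∧ T)
  step 1: (¬(T ∨ F) ∨ ¬(F ∧ T)) ∨ ¬¬(T ∧ T)
  step 2: ((¬T ∧ ¬F) ∨ ¬(F ∧ T)) ∨ ¬¬(T ∧ T)
  step 3: ((F ∧ ¬F) ∨ ¬(F ∧ T)) ∨ ¬¬(T ∧ T)
  step 4: (F ∨ ¬(F ∧ T)) ∨ ¬¬(T ∧ T)
  step 5: ¬(F ∧ T) ∨ ¬¬(T ∧ T)
  step 6: (¬F ∨ ¬T) ∨ ¬¬(T ∧ T)
  step 7: (T ∨ ¬T) ∨ ¬¬(T ∧ T)
  step 8: T ∨ ¬¬(T ∧ T)
  step 9: T

Term B:
  start: T ∧ ((¬T ∨ F) ∧ T)
  step 1: (¬T ∨ F) ∧ T
  step 2: ¬T ∨ F
  step 3: ¬T
  step 4: F

Answer: DIFFERENT — A ⇓ T, B ⇓ F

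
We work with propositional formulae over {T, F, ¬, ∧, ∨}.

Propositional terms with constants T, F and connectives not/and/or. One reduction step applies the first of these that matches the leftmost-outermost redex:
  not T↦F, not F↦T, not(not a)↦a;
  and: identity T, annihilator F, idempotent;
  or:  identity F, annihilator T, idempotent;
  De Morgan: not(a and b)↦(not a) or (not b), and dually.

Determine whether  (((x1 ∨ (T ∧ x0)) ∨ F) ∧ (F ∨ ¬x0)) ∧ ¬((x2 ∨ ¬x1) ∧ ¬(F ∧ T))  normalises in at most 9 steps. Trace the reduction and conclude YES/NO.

Answer: YES — reaches normal form ((x1 ∨ x0) ∧ ¬x0) ∧ (¬x2 ∧ x1) in 9 ≤ 9 steps

Reduction:
  start: (((x1 ∨ (T ∧ x0)) ∨ F) ∧ (F ∨ ¬x0)) ∧ ¬((x2 ∨ ¬x1) ∧ ¬(F ∧ T))
  →1  ((x1 ∨ (T ∧ x0)) ∧ (F ∨ ¬x0)) ∧ ¬((x2 ∨ ¬x1) ∧ ¬(F ∧ T))
  →2  ((x1 ∨ x0) ∧ (F ∨ ¬x0)) ∧ ¬((x2 ∨ ¬x1) ∧ ¬(F ∧ T))
  →3  ((x1 ∨ x0) ∧ ¬x0) ∧ ¬((x2 ∨ ¬x1) ∧ ¬(F ∧ T))
  →4  ((x1 ∨ x0) ∧ ¬x0) ∧ (¬(x2 ∨ ¬x1) ∨ ¬¬(F ∧ T))
  →5  ((x1 ∨ x0) ∧ ¬x0) ∧ ((¬x2 ∧ ¬¬x1) ∨ ¬¬(F ∧ T))
  →6  ((x1 ∨ x0) ∧ ¬x0) ∧ ((¬x2 ∧ x1) ∨ ¬¬(F ∧ T))
  →7  ((x1 ∨ x0) ∧ ¬x0) ∧ ((¬x2 ∧ x1) ∨ (F ∧ T))
  →8  ((x1 ∨ x0) ∧ ¬x0) ∧ ((¬x2 ∧ x1) ∨ F)
  →9  ((x1 ∨ x0) ∧ ¬x0) ∧ (¬x2 ∧ x1)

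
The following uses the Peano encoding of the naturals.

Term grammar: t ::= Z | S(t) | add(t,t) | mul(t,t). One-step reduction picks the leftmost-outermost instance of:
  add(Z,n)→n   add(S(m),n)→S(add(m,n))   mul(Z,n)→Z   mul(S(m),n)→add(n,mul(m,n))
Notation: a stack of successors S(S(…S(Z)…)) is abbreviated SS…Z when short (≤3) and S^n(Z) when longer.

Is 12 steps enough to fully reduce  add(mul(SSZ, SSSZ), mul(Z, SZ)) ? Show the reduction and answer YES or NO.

Answer: NO — after 12 steps the term is S(S(S(S(add(S(add(SZ, mul(Z, SSSZ))), mul(Z, SZ)))))), not yet normal

Derivation:
  start: add(mul(SSZ, SSSZ), mul(Z, SZ))
  →1  add(add(SSSZ, mul(SZ, SSSZ)), mul(Z, SZ))
  →2  add(S(add(SSZ, mul(SZ, SSSZ))), mul(Z, SZ))
  →3  S(add(add(SSZ, mul(SZ, SSSZ)), mul(Z, SZ)))
  →4  S(add(S(add(SZ, mul(SZ, SSSZ))), mul(Z, SZ)))
  →5  S(S(add(add(SZ, mul(SZ, SSSZ)), mul(Z, SZ))))
  →6  S(S(add(S(add(Z, mul(SZ, SSSZ))), mul(Z, SZ))))
  →7  S(S(S(add(add(Z, mul(SZ, SSSZ)), mul(Z, SZ)))))
  →8  S(S(S(add(mul(SZ, SSSZ), mul(Z, SZ)))))
  →9  S(S(S(add(add(SSSZ, mul(Z, SSSZ)), mul(Z, SZ)))))
  →10  S(S(S(add(S(add(SSZ, mul(Z, SSSZ))), mul(Z, SZ)))))
  →11  S(S(S(S(add(add(SSZ, mul(Z, SSSZ)), mul(Z, SZ))))))
  →12  S(S(S(S(add(S(add(SZ, mul(Z, SSSZ))), mul(Z, SZ))))))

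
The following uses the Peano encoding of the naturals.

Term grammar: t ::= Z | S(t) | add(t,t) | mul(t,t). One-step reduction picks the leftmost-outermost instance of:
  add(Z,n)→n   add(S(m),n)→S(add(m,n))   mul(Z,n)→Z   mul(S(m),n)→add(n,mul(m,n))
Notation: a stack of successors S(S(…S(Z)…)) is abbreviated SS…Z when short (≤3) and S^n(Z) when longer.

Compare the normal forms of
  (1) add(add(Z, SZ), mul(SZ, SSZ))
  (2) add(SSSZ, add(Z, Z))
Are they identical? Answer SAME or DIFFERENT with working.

Term A:
  start: add(add(Z, SZ), mul(SZ, SSZ))
  →1  add(SZ, mul(SZ, SSZ))
  →2  S(add(Z, mul(SZ, SSZ)))
  →3  S(mul(SZ, SSZ))
  →4  S(add(SSZ, mul(Z, SSZ)))
  →5  S(S(add(SZ, mul(Z, SSZ))))
  →6  S(S(S(add(Z, mul(Z, SSZ)))))
  →7  S(S(S(mul(Z, SSZ))))
  →8  SSSZ

Term B:
  start: add(SSSZ, add(Z, Z))
  →1  S(add(SSZ, add(Z, Z)))
  →2  S(S(add(SZ, add(Z, Z))))
  →3  S(S(S(add(Z, add(Z, Z)))))
  →4  S(S(S(add(Z, Z))))
  →5  SSSZ

Answer: SAME — A ⇓ SSSZ, B ⇓ SSSZ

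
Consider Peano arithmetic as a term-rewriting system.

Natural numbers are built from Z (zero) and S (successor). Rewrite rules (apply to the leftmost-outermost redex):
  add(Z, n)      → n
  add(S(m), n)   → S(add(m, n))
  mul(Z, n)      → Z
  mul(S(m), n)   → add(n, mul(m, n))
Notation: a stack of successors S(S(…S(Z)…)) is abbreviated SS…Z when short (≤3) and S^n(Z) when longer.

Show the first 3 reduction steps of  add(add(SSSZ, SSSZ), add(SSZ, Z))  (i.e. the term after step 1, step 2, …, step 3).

Answer: after 3 steps: S(add(S(add(SZ, SSSZ)), add(SSZ, Z)))

Working:
  start: add(add(SSSZ, SSSZ), add(SSZ, Z))
  step 1: add(S(add(SSZ, SSSZ)), add(SSZ, Z))
  step 2: S(add(add(SSZ, SSSZ), add(SSZ, Z)))
  step 3: S(add(S(add(SZ, SSSZ)), add(SSZ, Z)))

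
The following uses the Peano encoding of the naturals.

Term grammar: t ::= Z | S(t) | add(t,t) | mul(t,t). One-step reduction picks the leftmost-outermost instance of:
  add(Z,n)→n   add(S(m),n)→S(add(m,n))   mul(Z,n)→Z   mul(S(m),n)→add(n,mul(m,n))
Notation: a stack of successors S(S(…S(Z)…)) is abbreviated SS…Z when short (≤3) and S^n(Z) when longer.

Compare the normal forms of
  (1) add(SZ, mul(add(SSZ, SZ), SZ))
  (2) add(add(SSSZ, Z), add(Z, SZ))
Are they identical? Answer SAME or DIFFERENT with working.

Answer: SAME — A ⇓ S^4(Z), B ⇓ S^4(Z)

Derivation:
Term A:
  start: add(SZ, mul(add(SSZ, SZ), SZ))
  →1  S(add(Z, mul(add(SSZ, SZ), SZ)))
  →2  S(mul(add(SSZ, SZ), SZ))
  →3  S(mul(S(add(SZ, SZ)), SZ))
  →4  S(add(SZ, mul(add(SZ, SZ), SZ)))
  →5  S(S(add(Z, mul(add(SZ, SZ), SZ))))
  →6  S(S(mul(add(SZ, SZ), SZ)))
  →7  S(S(mul(S(add(Z, SZ)), SZ)))
  →8  S(S(add(SZ, mul(add(Z, SZ), SZ))))
  →9  S(S(S(add(Z, mul(add(Z, SZ), SZ)))))
  →10  S(S(S(mul(add(Z, SZ), SZ))))
  →11  S(S(S(mul(SZ, SZ))))
  →12  S(S(S(add(SZ, mul(Z, SZ)))))
  →13  S(S(S(S(add(Z, mul(Z, SZ))))))
  →14  S(S(S(S(mul(Z, SZ)))))
  →15  S^4(Z)

Term B:
  start: add(add(SSSZ, Z), add(Z, SZ))
  →1  add(S(add(SSZ, Z)), add(Z, SZ))
  →2  S(add(add(SSZ, Z), add(Z, SZ)))
  →3  S(add(S(add(SZ, Z)), add(Z, SZ)))
  →4  S(S(add(add(SZ, Z), add(Z, SZ))))
  →5  S(S(add(S(add(Z, Z)), add(Z, SZ))))
  →6  S(S(S(add(add(Z, Z), add(Z, SZ)))))
  →7  S(S(S(add(Z, add(Z, SZ)))))
  →8  S(S(S(add(Z, SZ))))
  →9  S^4(Z)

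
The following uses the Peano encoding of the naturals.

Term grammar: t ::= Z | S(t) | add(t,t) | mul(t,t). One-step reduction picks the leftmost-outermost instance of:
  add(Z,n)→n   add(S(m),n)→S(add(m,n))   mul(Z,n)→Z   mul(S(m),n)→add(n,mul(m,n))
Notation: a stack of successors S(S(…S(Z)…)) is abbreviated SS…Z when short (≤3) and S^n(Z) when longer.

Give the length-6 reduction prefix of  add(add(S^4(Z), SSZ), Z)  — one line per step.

  start: add(add(S^4(Z), SSZ), Z)
  step 1: add(S(add(SSSZ, SSZ)), Z)
  step 2: S(add(add(SSSZ, SSZ), Z))
  step 3: S(add(S(add(SSZ, SSZ)), Z))
  step 4: S(S(add(add(SSZ, SSZ), Z)))
  step 5: S(S(add(S(add(SZ, SSZ)), Z)))
  step 6: S(S(S(add(add(SZ, SSZ), Z))))

Answer: after 6 steps: S(S(S(add(add(SZ, SSZ), Z))))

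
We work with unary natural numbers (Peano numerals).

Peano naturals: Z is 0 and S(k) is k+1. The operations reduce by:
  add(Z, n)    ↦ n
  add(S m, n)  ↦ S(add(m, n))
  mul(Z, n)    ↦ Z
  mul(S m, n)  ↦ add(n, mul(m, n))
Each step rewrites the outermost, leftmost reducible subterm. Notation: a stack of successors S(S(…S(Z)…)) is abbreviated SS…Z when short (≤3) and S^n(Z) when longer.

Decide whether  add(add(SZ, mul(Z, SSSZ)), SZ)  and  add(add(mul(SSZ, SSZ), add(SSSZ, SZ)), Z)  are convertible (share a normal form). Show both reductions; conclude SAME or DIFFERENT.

Answer: DIFFERENT — A ⇓ SSZ, B ⇓ S^8(Z)

Reduction:
Term A:
  start: add(add(SZ, mul(Z, SSSZ)), SZ)
  →1  add(S(add(Z, mul(Z, SSSZ))), SZ)
  →2  S(add(add(Z, mul(Z, SSSZ)), SZ))
  →3  S(add(mul(Z, SSSZ), SZ))
  →4  S(add(Z, SZ))
  →5  SSZ

Term B:
  start: add(add(mul(SSZ, SSZ), add(SSSZ, SZ)), Z)
  →1  add(add(add(SSZ, mul(SZ, SSZ)), add(SSSZ, SZ)), Z)
  →2  add(add(S(add(SZ, mul(SZ, SSZ))), add(SSSZ, SZ)), Z)
  →3  add(S(add(add(SZ, mul(SZ, SSZ)), add(SSSZ, SZ))), Z)
  →4  S(add(add(add(SZ, mul(SZ, SSZ)), add(SSSZ, SZ)), Z))
  →5  S(add(add(S(add(Z, mul(SZ, SSZ))), add(SSSZ, SZ)), Z))
  →6  S(add(S(add(add(Z, mul(SZ, SSZ)), add(SSSZ, SZ))), Z))
  →7  S(S(add(add(add(Z, mul(SZ, SSZ)), add(SSSZ, SZ)), Z)))
  →8  S(S(add(add(mul(SZ, SSZ), add(SSSZ, SZ)), Z)))
  →9  S(S(add(add(add(SSZ, mul(Z, SSZ)), add(SSSZ, SZ)), Z)))
  →10  S(S(add(add(S(add(SZ, mul(Z, SSZ))), add(SSSZ, SZ)), Z)))
  →11  S(S(add(S(add(add(SZ, mul(Z, SSZ)), add(SSSZ, SZ))), Z)))
  →12  S(S(S(add(add(add(SZ, mul(Z, SSZ)), add(SSSZ, SZ)), Z))))
  →13  S(S(S(add(add(S(add(Z, mul(Z, SSZ))), add(SSSZ, SZ)), Z))))
  →14  S(S(S(add(S(add(add(Z, mul(Z, SSZ)), add(SSSZ, SZ))), Z))))
  →15  S(S(S(S(add(add(add(Z, mul(Z, SSZ)), add(SSSZ, SZ)), Z)))))
  →16  S(S(S(S(add(add(mul(Z, SSZ), add(SSSZ, SZ)), Z)))))
  →17  S(S(S(S(add(add(Z, add(SSSZ, SZ)), Z)))))
  →18  S(S(S(S(add(add(SSSZ, SZ), Z)))))
  →19  S(S(S(S(add(S(add(SSZ, SZ)), Z)))))
  →20  S(S(S(S(S(add(add(SSZ, SZ), Z))))))
  →21  S(S(S(S(S(add(S(add(SZ, SZ)), Z))))))
  →22  S(S(S(S(S(S(add(add(SZ, SZ), Z)))))))
  →23  S(S(S(S(S(S(add(S(add(Z, SZ)), Z)))))))
  →24  S(S(S(S(S(S(S(add(add(Z, SZ), Z))))))))
  →25  S(S(S(S(S(S(S(add(SZ, Z))))))))
  →26  S(S(S(S(S(S(S(S(add(Z, Z)))))))))
  →27  S^8(Z)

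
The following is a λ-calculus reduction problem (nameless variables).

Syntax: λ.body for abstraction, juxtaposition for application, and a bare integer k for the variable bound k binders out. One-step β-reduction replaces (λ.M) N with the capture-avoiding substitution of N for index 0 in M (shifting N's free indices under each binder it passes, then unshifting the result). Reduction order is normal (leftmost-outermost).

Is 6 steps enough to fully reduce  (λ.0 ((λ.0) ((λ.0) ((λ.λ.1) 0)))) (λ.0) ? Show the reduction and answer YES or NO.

  start: (λ.0 ((λ.0) ((λ.0) ((λ.λ.1) 0)))) (λ.0)
  →1  (λ.0) ((λ.0) ((λ.0) ((λ.λ.1) (λ.0))))
  →2  (λ.0) ((λ.0) ((λ.λ.1) (λ.0)))
  →3  (λ.0) ((λ.λ.1) (λ.0))
  →4  (λ.λ.1) (λ.0)
  →5  λ.λ.0

Answer: YES — reaches normal form λ.λ.0 in 5 ≤ 6 steps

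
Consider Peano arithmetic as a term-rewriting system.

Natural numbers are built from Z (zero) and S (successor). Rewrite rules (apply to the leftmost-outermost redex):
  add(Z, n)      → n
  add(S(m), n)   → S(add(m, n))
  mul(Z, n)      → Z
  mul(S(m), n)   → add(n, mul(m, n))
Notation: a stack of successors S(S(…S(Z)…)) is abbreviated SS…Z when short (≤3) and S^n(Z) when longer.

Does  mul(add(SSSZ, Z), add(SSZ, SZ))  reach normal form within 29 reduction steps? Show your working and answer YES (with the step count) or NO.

  start: mul(add(SSSZ, Z), add(SSZ, SZ))
  →1  mul(S(add(SSZ, Z)), add(SSZ, SZ))
  →2  add(add(SSZ, SZ), mul(add(SSZ, Z), add(SSZ, SZ)))
  →3  add(S(add(SZ, SZ)), mul(add(SSZ, Z), add(SSZ, SZ)))
  →4  S(add(add(SZ, SZ), mul(add(SSZ, Z), add(SSZ, SZ))))
  →5  S(add(S(add(Z, SZ)), mul(add(SSZ, Z), add(SSZ, SZ))))
  →6  S(S(add(add(Z, SZ), mul(add(SSZ, Z), add(SSZ, SZ)))))
  →7  S(S(add(SZ, mul(add(SSZ, Z), add(SSZ, SZ)))))
  →8  S(S(S(add(Z, mul(add(SSZ, Z), add(SSZ, SZ))))))
  →9  S(S(S(mul(add(SSZ, Z), add(SSZ, SZ)))))
  →10  S(S(S(mul(S(add(SZ, Z)), add(SSZ, SZ)))))
  →11  S(S(S(add(add(SSZ, SZ), mul(add(SZ, Z), add(SSZ, SZ))))))
  →12  S(S(S(add(S(add(SZ, SZ)), mul(add(SZ, Z), add(SSZ, SZ))))))
  →13  S(S(S(S(add(add(SZ, SZ), mul(add(SZ, Z), add(SSZ, SZ)))))))
  →14  S(S(S(S(add(S(add(Z, SZ)), mul(add(SZ, Z), add(SSZ, SZ)))))))
  →15  S(S(S(S(S(add(add(Z, SZ), mul(add(SZ, Z), add(SSZ, SZ))))))))
  →16  S(S(S(S(S(add(SZ, mul(add(SZ, Z), add(SSZ, SZ))))))))
  →17  S(S(S(S(S(S(add(Z, mul(add(SZ, Z), add(SSZ, SZ)))))))))
  →18  S(S(S(S(S(S(mul(add(SZ, Z), add(SSZ, SZ))))))))
  →19  S(S(S(S(S(S(mul(S(add(Z, Z)), add(SSZ, SZ))))))))
  →20  S(S(S(S(S(S(add(add(SSZ, SZ), mul(add(Z, Z), add(SSZ, SZ)))))))))
  →21  S(S(S(S(S(S(add(S(add(SZ, SZ)), mul(add(Z, Z), add(SSZ, SZ)))))))))
  →22  S(S(S(S(S(S(S(add(add(SZ, SZ), mul(add(Z, Z), add(SSZ, SZ))))))))))
  →23  S(S(S(S(S(S(S(add(S(add(Z, SZ)), mul(add(Z, Z), add(SSZ, SZ))))))))))
  →24  S(S(S(S(S(S(S(S(add(add(Z, SZ), mul(add(Z, Z), add(SSZ, SZ)))))))))))
  →25  S(S(S(S(S(S(S(S(add(SZ, mul(add(Z, Z), add(SSZ, SZ)))))))))))
  →26  S(S(S(S(S(S(S(S(S(add(Z, mul(add(Z, Z), add(SSZ, SZ))))))))))))
  →27  S(S(S(S(S(S(S(S(S(mul(add(Z, Z), add(SSZ, SZ)))))))))))
  →28  S(S(S(S(S(S(S(S(S(mul(Z, add(SSZ, SZ)))))))))))
  →29  S^9(Z)

Answer: YES — reaches normal form S^9(Z) in 29 ≤ 29 steps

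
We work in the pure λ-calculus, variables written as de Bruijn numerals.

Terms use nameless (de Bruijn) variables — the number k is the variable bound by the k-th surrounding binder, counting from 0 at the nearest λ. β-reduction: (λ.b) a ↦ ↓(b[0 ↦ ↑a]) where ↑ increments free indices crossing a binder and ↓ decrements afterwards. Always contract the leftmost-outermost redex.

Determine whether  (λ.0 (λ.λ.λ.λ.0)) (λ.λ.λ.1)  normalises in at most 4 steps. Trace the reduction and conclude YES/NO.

Answer: YES — reaches normal form λ.λ.1 in 2 ≤ 4 steps

Working:
  start: (λ.0 (λ.λ.λ.λ.0)) (λ.λ.λ.1)
  [1] (λ.λ.λ.1) (λ.λ.λ.λ.0)
  [2] λ.λ.1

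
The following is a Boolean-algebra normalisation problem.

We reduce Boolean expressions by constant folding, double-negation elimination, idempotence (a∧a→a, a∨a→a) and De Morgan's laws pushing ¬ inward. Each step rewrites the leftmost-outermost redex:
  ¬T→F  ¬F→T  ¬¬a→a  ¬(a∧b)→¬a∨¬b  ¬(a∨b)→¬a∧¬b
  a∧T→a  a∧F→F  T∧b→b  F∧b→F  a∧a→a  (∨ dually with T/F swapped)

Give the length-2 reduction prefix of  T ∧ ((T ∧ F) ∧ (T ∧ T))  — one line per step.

Answer: after 2 steps: F ∧ (T ∧ T)

Working:
  start: T ∧ ((T ∧ F) ∧ (T ∧ T))
  [1] (T ∧ F) ∧ (T ∧ T)
  [2] F ∧ (T ∧ T)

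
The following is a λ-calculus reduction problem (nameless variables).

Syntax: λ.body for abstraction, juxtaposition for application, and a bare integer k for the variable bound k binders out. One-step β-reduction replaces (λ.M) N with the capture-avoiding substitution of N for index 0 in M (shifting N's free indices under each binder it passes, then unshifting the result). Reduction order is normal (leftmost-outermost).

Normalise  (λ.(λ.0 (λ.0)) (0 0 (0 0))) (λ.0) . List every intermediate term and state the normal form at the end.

Answer: normal form = λ.0  (in 6 steps)

Reduction:
  start: (λ.(λ.0 (λ.0)) (0 0 (0 0))) (λ.0)
  [1] (λ.0 (λ.0)) ((λ.0) (λ.0) ((λ.0) (λ.0)))
  [2] (λ.0) (λ.0) ((λ.0) (λ.0)) (λ.0)
  [3] (λ.0) ((λ.0) (λ.0)) (λ.0)
  [4] (λ.0) (λ.0) (λ.0)
  [5] (λ.0) (λ.0)
  [6] λ.0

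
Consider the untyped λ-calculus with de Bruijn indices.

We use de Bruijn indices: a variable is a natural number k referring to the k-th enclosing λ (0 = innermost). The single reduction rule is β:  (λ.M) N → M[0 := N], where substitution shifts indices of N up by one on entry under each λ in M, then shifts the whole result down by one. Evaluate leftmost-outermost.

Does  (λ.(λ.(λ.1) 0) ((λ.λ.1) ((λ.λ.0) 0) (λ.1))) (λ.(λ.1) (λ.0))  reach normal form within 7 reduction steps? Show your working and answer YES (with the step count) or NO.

  start: (λ.(λ.(λ.1) 0) ((λ.λ.1) ((λ.λ.0) 0) (λ.1))) (λ.(λ.1) (λ.0))
  step 1: (λ.(λ.1) 0) ((λ.λ.1) ((λ.λ.0) (λ.(λ.1) (λ.0))) (λ.λ.(λ.1) (λ.0)))
  step 2: (λ.(λ.λ.1) ((λ.λ.0) (λ.(λ.1) (λ.0))) (λ.λ.(λ.1) (λ.0))) ((λ.λ.1) ((λ.λ.0) (λ.(λ.1) (λ.0))) (λ.λ.(λ.1) (λ.0)))
  step 3: (λ.λ.1) ((λ.λ.0) (λ.(λ.1) (λ.0))) (λ.λ.(λ.1) (λ.0))
  step 4: (λ.(λ.λ.0) (λ.(λ.1) (λ.0))) (λ.λ.(λ.1) (λ.0))
  step 5: (λ.λ.0) (λ.(λ.1) (λ.0))
  step 6: λ.0

Answer: YES — reaches normal form λ.0 in 6 ≤ 7 steps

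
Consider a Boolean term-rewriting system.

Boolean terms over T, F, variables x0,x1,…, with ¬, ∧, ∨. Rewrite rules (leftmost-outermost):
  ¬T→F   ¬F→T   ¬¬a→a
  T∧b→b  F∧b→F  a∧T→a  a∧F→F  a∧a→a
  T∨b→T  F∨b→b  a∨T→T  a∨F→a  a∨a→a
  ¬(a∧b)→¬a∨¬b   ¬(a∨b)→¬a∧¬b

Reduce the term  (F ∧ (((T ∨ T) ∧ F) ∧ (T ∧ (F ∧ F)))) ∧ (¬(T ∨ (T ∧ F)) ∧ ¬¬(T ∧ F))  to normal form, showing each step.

  start: (F ∧ (((T ∨ T) ∧ F) ∧ (T ∧ (F ∧ F)))) ∧ (¬(T ∨ (T ∧ F)) ∧ ¬¬(T ∧ F))
  step 1: F ∧ (¬(T ∨ (T ∧ F)) ∧ ¬¬(T ∧ F))
  step 2: F

Answer: normal form = F  (in 2 steps)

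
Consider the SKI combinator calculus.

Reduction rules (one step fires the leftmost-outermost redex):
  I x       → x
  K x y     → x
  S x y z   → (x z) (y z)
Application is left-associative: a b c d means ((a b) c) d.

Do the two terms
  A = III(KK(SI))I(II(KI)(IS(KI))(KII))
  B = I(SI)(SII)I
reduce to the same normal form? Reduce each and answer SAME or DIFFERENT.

Term A:
  start: III(KK(SI))I(II(KI)(IS(KI))(KII))
  [1] II(KK(SI))I(II(KI)(IS(KI))(KII))
  [2] I(KK(SI))I(II(KI)(IS(KI))(KII))
  [3] KK(SI)I(II(KI)(IS(KI))(KII))
  [4] KI(II(KI)(IS(KI))(KII))
  [5] I

Term B:
  start: I(SI)(SII)I
  [1] SI(SII)I
  [2] II(SIII)
  [3] I(SIII)
  [4] SIII
  [5] II(II)
  [6] I(II)
  [7] II
  [8] I

Answer: SAME — A ⇓ I, B ⇓ I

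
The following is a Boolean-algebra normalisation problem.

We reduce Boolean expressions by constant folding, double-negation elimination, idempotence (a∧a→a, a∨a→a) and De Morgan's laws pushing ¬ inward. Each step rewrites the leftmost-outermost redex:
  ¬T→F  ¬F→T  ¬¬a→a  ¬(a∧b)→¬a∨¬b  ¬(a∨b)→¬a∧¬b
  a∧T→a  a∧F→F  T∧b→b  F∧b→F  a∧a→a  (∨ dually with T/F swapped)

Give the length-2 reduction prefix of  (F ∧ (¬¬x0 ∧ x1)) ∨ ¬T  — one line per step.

Answer: after 2 steps: ¬T

Derivation:
  start: (F ∧ (¬¬x0 ∧ x1)) ∨ ¬T
  [1] F ∨ ¬T
  [2] ¬T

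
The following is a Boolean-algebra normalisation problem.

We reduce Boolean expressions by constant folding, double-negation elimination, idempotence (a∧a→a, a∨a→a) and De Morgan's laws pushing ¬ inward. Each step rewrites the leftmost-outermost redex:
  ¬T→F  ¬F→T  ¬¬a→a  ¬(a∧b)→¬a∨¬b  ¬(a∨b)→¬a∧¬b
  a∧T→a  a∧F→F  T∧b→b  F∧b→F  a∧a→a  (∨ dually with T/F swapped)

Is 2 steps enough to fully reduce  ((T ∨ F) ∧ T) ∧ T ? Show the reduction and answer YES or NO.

  start: ((T ∨ F) ∧ T) ∧ T
  →1  (T ∨ F) ∧ T
  →2  T ∨ F

Answer: NO — after 2 steps the term is T ∨ F, not yet normal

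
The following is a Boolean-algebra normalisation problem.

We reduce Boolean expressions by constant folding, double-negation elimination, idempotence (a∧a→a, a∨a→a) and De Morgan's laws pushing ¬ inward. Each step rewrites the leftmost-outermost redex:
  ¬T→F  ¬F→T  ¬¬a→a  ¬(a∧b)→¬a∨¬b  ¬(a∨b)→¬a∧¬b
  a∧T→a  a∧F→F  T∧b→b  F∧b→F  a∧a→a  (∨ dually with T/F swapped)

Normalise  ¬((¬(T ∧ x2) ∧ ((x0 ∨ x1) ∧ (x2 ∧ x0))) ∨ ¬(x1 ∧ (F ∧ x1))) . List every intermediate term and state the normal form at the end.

Answer: normal form = F  (in 11 steps)

Working:
  start: ¬((¬(T ∧ x2) ∧ ((x0 ∨ x1) ∧ (x2 ∧ x0))) ∨ ¬(x1 ∧ (F ∧ x1)))
  [1] ¬(¬(T ∧ x2) ∧ ((x0 ∨ x1) ∧ (x2 ∧ x0))) ∧ ¬¬(x1 ∧ (F ∧ x1))
  [2] (¬¬(T ∧ x2) ∨ ¬((x0 ∨ x1) ∧ (x2 ∧ x0))) ∧ ¬¬(x1 ∧ (F ∧ x1))
  [3] ((T ∧ x2) ∨ ¬((x0 ∨ x1) ∧ (x2 ∧ x0))) ∧ ¬¬(x1 ∧ (F ∧ x1))
  [4] (x2 ∨ ¬((x0 ∨ x1) ∧ (x2 ∧ x0))) ∧ ¬¬(x1 ∧ (F ∧ x1))
  [5] (x2 ∨ (¬(x0 ∨ x1) ∨ ¬(x2 ∧ x0))) ∧ ¬¬(x1 ∧ (F ∧ x1))
  [6] (x2 ∨ ((¬x0 ∧ ¬x1) ∨ ¬(x2 ∧ x0))) ∧ ¬¬(x1 ∧ (F ∧ x1))
  [7] (x2 ∨ ((¬x0 ∧ ¬x1) ∨ (¬x2 ∨ ¬x0))) ∧ ¬¬(x1 ∧ (F ∧ x1))
  [8] (x2 ∨ ((¬x0 ∧ ¬x1) ∨ (¬x2 ∨ ¬x0))) ∧ (x1 ∧ (F ∧ x1))
  [9] (x2 ∨ ((¬x0 ∧ ¬x1) ∨ (¬x2 ∨ ¬x0))) ∧ (x1 ∧ F)
  [10] (x2 ∨ ((¬x0 ∧ ¬x1) ∨ (¬x2 ∨ ¬x0))) ∧ F
  [11] F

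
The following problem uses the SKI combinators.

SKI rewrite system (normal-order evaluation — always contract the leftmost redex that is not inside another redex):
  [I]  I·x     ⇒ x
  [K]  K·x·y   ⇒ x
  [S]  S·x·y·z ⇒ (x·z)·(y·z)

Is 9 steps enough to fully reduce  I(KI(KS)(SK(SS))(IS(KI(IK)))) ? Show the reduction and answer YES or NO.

  start: I(KI(KS)(SK(SS))(IS(KI(IK))))
  [1] KI(KS)(SK(SS))(IS(KI(IK)))
  [2] I(SK(SS))(IS(KI(IK)))
  [3] SK(SS)(IS(KI(IK)))
  [4] K(IS(KI(IK)))(SS(IS(KI(IK))))
  [5] IS(KI(IK))
  [6] S(KI(IK))
  [7] SI

Answer: YES — reaches normal form SI in 7 ≤ 9 steps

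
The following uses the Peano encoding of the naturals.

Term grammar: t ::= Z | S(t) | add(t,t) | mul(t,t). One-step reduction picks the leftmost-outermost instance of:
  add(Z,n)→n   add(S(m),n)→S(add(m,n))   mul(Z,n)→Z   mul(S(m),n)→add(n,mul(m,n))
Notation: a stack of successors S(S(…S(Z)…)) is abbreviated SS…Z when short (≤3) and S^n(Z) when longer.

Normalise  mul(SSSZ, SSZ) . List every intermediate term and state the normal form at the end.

Answer: normal form = S^6(Z)  (in 13 steps)

Working:
  start: mul(SSSZ, SSZ)
  →1  add(SSZ, mul(SSZ, SSZ))
  →2  S(add(SZ, mul(SSZ, SSZ)))
  →3  S(S(add(Z, mul(SSZ, SSZ))))
  →4  S(S(mul(SSZ, SSZ)))
  →5  S(S(add(SSZ, mul(SZ, SSZ))))
  →6  S(S(S(add(SZ, mul(SZ, SSZ)))))
  →7  S(S(S(S(add(Z, mul(SZ, SSZ))))))
  →8  S(S(S(S(mul(SZ, SSZ)))))
  →9  S(S(S(S(add(SSZ, mul(Z, SSZ))))))
  →10  S(S(S(S(S(add(SZ, mul(Z, SSZ)))))))
  →11  S(S(S(S(S(S(add(Z, mul(Z, SSZ))))))))
  →12  S(S(S(S(S(S(mul(Z, SSZ)))))))
  →13  S^6(Z)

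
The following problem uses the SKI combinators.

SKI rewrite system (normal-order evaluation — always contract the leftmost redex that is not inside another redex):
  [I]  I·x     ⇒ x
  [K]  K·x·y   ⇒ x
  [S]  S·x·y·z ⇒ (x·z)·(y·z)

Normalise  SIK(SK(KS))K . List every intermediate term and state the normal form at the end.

Answer: normal form = SK(KS)  (in 5 steps)

Reduction:
  start: SIK(SK(KS))K
  [1] I(SK(KS))(K(SK(KS)))K
  [2] SK(KS)(K(SK(KS)))K
  [3] K(K(SK(KS)))(KS(K(SK(KS))))K
  [4] K(SK(KS))K
  [5] SK(KS)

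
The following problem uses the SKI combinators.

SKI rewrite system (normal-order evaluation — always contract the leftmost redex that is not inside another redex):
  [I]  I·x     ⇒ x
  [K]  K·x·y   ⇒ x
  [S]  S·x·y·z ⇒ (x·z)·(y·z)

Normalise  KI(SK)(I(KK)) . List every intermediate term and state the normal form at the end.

  start: KI(SK)(I(KK))
  [1] I(I(KK))
  [2] I(KK)
  [3] KK

Answer: normal form = KK  (in 3 steps)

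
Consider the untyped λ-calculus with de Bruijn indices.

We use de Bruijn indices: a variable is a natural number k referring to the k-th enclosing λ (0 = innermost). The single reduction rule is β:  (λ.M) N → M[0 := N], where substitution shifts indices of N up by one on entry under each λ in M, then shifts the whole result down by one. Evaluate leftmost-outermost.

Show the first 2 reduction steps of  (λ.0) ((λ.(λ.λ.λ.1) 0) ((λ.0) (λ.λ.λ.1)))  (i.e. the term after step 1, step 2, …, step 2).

Answer: after 2 steps: (λ.λ.λ.1) ((λ.0) (λ.λ.λ.1))

Reduction:
  start: (λ.0) ((λ.(λ.λ.λ.1) 0) ((λ.0) (λ.λ.λ.1)))
  →1  (λ.(λ.λ.λ.1) 0) ((λ.0) (λ.λ.λ.1))
  →2  (λ.λ.λ.1) ((λ.0) (λ.λ.λ.1))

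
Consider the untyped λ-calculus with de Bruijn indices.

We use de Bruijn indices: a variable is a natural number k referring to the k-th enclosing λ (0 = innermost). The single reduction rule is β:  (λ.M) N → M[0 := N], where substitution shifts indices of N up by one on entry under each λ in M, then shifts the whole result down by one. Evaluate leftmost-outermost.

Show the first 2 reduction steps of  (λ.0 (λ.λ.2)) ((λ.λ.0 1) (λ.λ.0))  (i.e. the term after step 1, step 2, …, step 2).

  start: (λ.0 (λ.λ.2)) ((λ.λ.0 1) (λ.λ.0))
  step 1: (λ.λ.0 1) (λ.λ.0) (λ.λ.(λ.λ.0 1) (λ.λ.0))
  step 2: (λ.0 (λ.λ.0)) (λ.λ.(λ.λ.0 1) (λ.λ.0))

Answer: after 2 steps: (λ.0 (λ.λ.0)) (λ.λ.(λ.λ.0 1) (λ.λ.0))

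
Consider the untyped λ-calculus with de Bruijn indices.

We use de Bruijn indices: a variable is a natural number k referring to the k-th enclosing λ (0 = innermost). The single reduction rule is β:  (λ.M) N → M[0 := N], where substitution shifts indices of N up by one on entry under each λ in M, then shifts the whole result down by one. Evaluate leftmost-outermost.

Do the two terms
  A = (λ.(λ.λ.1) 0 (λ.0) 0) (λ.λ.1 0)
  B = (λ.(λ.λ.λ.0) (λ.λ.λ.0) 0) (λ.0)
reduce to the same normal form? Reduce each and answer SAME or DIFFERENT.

Answer: DIFFERENT — A ⇓ λ.λ.1 0, B ⇓ λ.0

Working:
Term A:
  start: (λ.(λ.λ.1) 0 (λ.0) 0) (λ.λ.1 0)
  →1  (λ.λ.1) (λ.λ.1 0) (λ.0) (λ.λ.1 0)
  →2  (λ.λ.λ.1 0) (λ.0) (λ.λ.1 0)
  →3  (λ.λ.1 0) (λ.λ.1 0)
  →4  λ.(λ.λ.1 0) 0
  →5  λ.λ.1 0

Term B:
  start: (λ.(λ.λ.λ.0) (λ.λ.λ.0) 0) (λ.0)
  →1  (λ.λ.λ.0) (λ.λ.λ.0) (λ.0)
  →2  (λ.λ.0) (λ.0)
  →3  λ.0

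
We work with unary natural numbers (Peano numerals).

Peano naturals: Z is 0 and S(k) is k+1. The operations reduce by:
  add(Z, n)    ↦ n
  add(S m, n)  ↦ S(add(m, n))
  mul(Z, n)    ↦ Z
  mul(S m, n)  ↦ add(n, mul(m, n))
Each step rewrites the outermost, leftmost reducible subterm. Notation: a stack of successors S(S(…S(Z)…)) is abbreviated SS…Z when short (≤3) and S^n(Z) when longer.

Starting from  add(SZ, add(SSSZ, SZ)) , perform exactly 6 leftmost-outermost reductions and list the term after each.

  start: add(SZ, add(SSSZ, SZ))
  [1] S(add(Z, add(SSSZ, SZ)))
  [2] S(add(SSSZ, SZ))
  [3] S(S(add(SSZ, SZ)))
  [4] S(S(S(add(SZ, SZ))))
  [5] S(S(S(S(add(Z, SZ)))))
  [6] S^5(Z)

Answer: after 6 steps: S^5(Z)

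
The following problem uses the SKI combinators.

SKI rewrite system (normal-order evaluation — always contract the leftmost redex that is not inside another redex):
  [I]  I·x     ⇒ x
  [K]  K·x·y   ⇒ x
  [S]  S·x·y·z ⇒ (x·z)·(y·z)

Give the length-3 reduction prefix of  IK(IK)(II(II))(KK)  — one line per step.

Answer: after 3 steps: K(KK)

Working:
  start: IK(IK)(II(II))(KK)
  [1] K(IK)(II(II))(KK)
  [2] IK(KK)
  [3] K(KK)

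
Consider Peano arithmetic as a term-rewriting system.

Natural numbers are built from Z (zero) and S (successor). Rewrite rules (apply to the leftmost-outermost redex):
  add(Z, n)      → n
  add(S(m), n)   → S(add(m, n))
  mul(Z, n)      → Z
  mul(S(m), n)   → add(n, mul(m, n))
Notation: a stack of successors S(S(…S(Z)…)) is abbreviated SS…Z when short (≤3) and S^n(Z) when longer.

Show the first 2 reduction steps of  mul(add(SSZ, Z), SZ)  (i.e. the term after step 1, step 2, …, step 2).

Answer: after 2 steps: add(SZ, mul(add(SZ, Z), SZ))

Working:
  start: mul(add(SSZ, Z), SZ)
  step 1: mul(S(add(SZ, Z)), SZ)
  step 2: add(SZ, mul(add(SZ, Z), SZ))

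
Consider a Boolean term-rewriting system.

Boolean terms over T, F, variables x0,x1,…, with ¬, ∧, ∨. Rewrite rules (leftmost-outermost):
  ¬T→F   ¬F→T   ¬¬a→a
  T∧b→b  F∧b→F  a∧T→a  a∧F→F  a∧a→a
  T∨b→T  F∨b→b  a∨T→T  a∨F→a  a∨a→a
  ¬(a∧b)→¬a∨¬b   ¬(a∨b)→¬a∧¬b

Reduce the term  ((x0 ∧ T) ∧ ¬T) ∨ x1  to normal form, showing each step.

Answer: normal form = x1  (in 4 steps)

Reduction:
  start: ((x0 ∧ T) ∧ ¬T) ∨ x1
  step 1: (x0 ∧ ¬T) ∨ x1
  step 2: (x0 ∧ F) ∨ x1
  step 3: F ∨ x1
  step 4: x1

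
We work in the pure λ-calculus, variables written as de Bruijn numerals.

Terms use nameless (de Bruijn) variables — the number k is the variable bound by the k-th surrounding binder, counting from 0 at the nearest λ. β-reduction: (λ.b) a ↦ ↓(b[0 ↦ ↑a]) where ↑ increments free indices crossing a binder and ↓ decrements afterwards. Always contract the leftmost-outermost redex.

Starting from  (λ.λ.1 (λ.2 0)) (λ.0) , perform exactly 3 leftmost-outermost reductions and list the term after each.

  start: (λ.λ.1 (λ.2 0)) (λ.0)
  [1] λ.(λ.0) (λ.(λ.0) 0)
  [2] λ.λ.(λ.0) 0
  [3] λ.λ.0

Answer: after 3 steps: λ.λ.0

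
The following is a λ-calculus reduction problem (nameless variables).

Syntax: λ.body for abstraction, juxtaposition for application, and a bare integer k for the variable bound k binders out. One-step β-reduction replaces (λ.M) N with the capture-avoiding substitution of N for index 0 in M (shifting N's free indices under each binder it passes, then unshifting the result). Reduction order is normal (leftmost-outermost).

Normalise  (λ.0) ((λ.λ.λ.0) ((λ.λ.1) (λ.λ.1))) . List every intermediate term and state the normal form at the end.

  start: (λ.0) ((λ.λ.λ.0) ((λ.λ.1) (λ.λ.1)))
  [1] (λ.λ.λ.0) ((λ.λ.1) (λ.λ.1))
  [2] λ.λ.0

Answer: normal form = λ.λ.0  (in 2 steps)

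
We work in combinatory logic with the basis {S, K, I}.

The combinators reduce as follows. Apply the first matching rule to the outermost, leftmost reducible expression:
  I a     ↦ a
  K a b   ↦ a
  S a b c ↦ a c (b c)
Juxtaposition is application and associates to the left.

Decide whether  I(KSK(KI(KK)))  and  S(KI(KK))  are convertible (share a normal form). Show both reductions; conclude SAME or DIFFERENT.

Answer: SAME — A ⇓ SI, B ⇓ SI

Derivation:
Term A:
  start: I(KSK(KI(KK)))
  →1  KSK(KI(KK))
  →2  S(KI(KK))
  →3  SI

Term B:
  start: S(KI(KK))
  →1  SI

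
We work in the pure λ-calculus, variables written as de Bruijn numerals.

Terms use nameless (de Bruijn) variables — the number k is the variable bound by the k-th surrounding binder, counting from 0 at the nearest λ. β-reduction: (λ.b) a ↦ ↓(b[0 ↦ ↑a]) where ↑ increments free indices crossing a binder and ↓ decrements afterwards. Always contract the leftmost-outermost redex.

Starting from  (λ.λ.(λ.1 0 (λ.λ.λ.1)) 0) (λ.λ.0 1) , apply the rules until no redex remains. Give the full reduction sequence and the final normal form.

Answer: normal form = λ.0 0 (λ.λ.λ.1)  (in 2 steps)

Reduction:
  start: (λ.λ.(λ.1 0 (λ.λ.λ.1)) 0) (λ.λ.0 1)
  [1] λ.(λ.1 0 (λ.λ.λ.1)) 0
  [2] λ.0 0 (λ.λ.λ.1)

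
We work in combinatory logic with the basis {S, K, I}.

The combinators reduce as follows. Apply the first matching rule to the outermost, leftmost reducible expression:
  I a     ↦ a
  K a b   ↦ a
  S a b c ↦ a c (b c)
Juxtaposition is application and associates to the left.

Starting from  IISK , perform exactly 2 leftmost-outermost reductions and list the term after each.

  start: IISK
  →1  ISK
  →2  SK

Answer: after 2 steps: SK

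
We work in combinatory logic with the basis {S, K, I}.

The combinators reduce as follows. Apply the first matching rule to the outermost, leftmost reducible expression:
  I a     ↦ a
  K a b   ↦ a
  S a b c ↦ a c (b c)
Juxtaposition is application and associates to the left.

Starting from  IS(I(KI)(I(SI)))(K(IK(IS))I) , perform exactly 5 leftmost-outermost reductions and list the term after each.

Answer: after 5 steps: SI(K(IS))

Derivation:
  start: IS(I(KI)(I(SI)))(K(IK(IS))I)
  step 1: S(I(KI)(I(SI)))(K(IK(IS))I)
  step 2: S(KI(I(SI)))(K(IK(IS))I)
  step 3: SI(K(IK(IS))I)
  step 4: SI(IK(IS))
  step 5: SI(K(IS))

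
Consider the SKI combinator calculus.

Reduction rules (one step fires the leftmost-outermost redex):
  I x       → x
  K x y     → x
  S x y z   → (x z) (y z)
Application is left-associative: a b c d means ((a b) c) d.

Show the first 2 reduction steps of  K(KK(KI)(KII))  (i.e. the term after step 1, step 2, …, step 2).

  start: K(KK(KI)(KII))
  [1] K(K(KII))
  [2] K(KI)

Answer: after 2 steps: K(KI)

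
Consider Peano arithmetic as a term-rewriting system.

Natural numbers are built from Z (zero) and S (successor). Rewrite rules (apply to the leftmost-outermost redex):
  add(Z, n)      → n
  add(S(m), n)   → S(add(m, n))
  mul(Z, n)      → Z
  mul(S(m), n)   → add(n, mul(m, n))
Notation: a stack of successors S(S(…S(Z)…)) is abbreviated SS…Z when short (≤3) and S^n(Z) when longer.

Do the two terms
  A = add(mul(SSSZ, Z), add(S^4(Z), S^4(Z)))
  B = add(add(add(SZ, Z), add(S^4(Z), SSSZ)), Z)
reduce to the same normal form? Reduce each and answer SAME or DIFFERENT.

Answer: SAME — A ⇓ S^8(Z), B ⇓ S^8(Z)

Working:
Term A:
  start: add(mul(SSSZ, Z), add(S^4(Z), S^4(Z)))
  step 1: add(add(Z, mul(SSZ, Z)), add(S^4(Z), S^4(Z)))
  step 2: add(mul(SSZ, Z), add(S^4(Z), S^4(Z)))
  step 3: add(add(Z, mul(SZ, Z)), add(S^4(Z), S^4(Z)))
  step 4: add(mul(SZ, Z), add(S^4(Z), S^4(Z)))
  step 5: add(add(Z, mul(Z, Z)), add(S^4(Z), S^4(Z)))
  step 6: add(mul(Z, Z), add(S^4(Z), S^4(Z)))
  step 7: add(Z, add(S^4(Z), S^4(Z)))
  step 8: add(S^4(Z), S^4(Z))
  step 9: S(add(SSSZ, S^4(Z)))
  step 10: S(S(add(SSZ, S^4(Z))))
  step 11: S(S(S(add(SZ, S^4(Z)))))
  step 12: S(S(S(S(add(Z, S^4(Z))))))
  step 13: S^8(Z)

Term B:
  start: add(add(add(SZ, Z), add(S^4(Z), SSSZ)), Z)
  step 1: add(add(S(add(Z, Z)), add(S^4(Z), SSSZ)), Z)
  step 2: add(S(add(add(Z, Z), add(S^4(Z), SSSZ))), Z)
  step 3: S(add(add(add(Z, Z), add(S^4(Z), SSSZ)), Z))
  step 4: S(add(add(Z, add(S^4(Z), SSSZ)), Z))
  step 5: S(add(add(S^4(Z), SSSZ), Z))
  step 6: S(add(S(add(SSSZ, SSSZ)), Z))
  step 7: S(S(add(add(SSSZ, SSSZ), Z)))
  step 8: S(S(add(S(add(SSZ, SSSZ)), Z)))
  step 9: S(S(S(add(add(SSZ, SSSZ), Z))))
  step 10: S(S(S(add(S(add(SZ, SSSZ)), Z))))
  step 11: S(S(S(S(add(add(SZ, SSSZ), Z)))))
  step 12: S(S(S(S(add(S(add(Z, SSSZ)), Z)))))
  step 13: S(S(S(S(S(add(add(Z, SSSZ), Z))))))
  step 14: S(S(S(S(S(add(SSSZ, Z))))))
  step 15: S(S(S(S(S(S(add(SSZ, Z)))))))
  step 16: S(S(S(S(S(S(S(add(SZ, Z))))))))
  step 17: S(S(S(S(S(S(S(S(add(Z, Z)))))))))
  step 18: S^8(Z)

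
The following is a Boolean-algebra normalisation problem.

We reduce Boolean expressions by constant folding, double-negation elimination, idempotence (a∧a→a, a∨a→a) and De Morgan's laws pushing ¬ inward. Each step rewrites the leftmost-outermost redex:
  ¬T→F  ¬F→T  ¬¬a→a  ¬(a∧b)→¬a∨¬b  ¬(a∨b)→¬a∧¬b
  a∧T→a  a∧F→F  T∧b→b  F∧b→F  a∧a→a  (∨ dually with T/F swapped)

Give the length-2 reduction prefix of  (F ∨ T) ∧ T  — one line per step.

  start: (F ∨ T) ∧ T
  [1] F ∨ T
  [2] T

Answer: after 2 steps: T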